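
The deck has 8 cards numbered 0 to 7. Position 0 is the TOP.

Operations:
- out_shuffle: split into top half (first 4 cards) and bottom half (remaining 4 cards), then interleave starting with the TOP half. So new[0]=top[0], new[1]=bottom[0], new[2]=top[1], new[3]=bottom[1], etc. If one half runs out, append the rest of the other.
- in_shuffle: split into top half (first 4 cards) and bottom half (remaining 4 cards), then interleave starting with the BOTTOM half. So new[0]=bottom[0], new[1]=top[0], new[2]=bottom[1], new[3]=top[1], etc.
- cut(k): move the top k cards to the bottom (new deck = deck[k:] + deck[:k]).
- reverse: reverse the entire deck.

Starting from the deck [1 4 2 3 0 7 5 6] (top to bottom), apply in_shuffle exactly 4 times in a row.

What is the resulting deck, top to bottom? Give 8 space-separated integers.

After op 1 (in_shuffle): [0 1 7 4 5 2 6 3]
After op 2 (in_shuffle): [5 0 2 1 6 7 3 4]
After op 3 (in_shuffle): [6 5 7 0 3 2 4 1]
After op 4 (in_shuffle): [3 6 2 5 4 7 1 0]

Answer: 3 6 2 5 4 7 1 0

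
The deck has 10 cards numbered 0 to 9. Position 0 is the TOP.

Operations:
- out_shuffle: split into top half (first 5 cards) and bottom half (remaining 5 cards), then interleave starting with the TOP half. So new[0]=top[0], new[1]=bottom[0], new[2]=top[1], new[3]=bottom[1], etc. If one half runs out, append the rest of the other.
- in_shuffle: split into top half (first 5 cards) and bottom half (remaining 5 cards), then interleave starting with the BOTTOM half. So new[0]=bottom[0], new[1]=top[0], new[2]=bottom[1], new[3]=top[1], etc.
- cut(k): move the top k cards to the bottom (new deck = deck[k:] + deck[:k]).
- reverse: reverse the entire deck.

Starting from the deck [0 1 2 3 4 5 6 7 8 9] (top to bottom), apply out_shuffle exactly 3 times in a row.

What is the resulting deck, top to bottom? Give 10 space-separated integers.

Answer: 0 8 7 6 5 4 3 2 1 9

Derivation:
After op 1 (out_shuffle): [0 5 1 6 2 7 3 8 4 9]
After op 2 (out_shuffle): [0 7 5 3 1 8 6 4 2 9]
After op 3 (out_shuffle): [0 8 7 6 5 4 3 2 1 9]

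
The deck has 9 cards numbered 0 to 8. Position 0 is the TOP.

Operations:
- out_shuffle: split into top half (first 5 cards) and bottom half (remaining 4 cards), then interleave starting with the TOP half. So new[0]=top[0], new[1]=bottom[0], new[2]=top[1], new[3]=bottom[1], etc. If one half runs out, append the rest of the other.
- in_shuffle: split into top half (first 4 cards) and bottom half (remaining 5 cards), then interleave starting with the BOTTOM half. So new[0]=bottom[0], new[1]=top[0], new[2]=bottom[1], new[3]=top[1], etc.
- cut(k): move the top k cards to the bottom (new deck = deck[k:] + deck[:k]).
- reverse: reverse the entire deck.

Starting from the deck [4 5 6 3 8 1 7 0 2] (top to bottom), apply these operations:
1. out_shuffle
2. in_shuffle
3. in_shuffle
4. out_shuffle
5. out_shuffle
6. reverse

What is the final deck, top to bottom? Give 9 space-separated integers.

Answer: 5 2 7 8 6 4 0 1 3

Derivation:
After op 1 (out_shuffle): [4 1 5 7 6 0 3 2 8]
After op 2 (in_shuffle): [6 4 0 1 3 5 2 7 8]
After op 3 (in_shuffle): [3 6 5 4 2 0 7 1 8]
After op 4 (out_shuffle): [3 0 6 7 5 1 4 8 2]
After op 5 (out_shuffle): [3 1 0 4 6 8 7 2 5]
After op 6 (reverse): [5 2 7 8 6 4 0 1 3]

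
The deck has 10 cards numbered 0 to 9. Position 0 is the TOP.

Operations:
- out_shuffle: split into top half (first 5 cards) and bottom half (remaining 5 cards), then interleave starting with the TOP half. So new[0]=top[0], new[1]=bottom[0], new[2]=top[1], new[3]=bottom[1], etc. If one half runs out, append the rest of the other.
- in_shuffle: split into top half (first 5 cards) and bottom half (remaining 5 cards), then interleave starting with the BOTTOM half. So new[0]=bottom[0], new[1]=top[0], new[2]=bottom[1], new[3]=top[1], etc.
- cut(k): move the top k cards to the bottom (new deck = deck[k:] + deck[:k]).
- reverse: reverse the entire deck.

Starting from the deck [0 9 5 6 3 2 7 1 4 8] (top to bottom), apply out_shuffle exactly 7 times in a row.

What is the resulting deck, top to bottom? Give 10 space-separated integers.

After op 1 (out_shuffle): [0 2 9 7 5 1 6 4 3 8]
After op 2 (out_shuffle): [0 1 2 6 9 4 7 3 5 8]
After op 3 (out_shuffle): [0 4 1 7 2 3 6 5 9 8]
After op 4 (out_shuffle): [0 3 4 6 1 5 7 9 2 8]
After op 5 (out_shuffle): [0 5 3 7 4 9 6 2 1 8]
After op 6 (out_shuffle): [0 9 5 6 3 2 7 1 4 8]
After op 7 (out_shuffle): [0 2 9 7 5 1 6 4 3 8]

Answer: 0 2 9 7 5 1 6 4 3 8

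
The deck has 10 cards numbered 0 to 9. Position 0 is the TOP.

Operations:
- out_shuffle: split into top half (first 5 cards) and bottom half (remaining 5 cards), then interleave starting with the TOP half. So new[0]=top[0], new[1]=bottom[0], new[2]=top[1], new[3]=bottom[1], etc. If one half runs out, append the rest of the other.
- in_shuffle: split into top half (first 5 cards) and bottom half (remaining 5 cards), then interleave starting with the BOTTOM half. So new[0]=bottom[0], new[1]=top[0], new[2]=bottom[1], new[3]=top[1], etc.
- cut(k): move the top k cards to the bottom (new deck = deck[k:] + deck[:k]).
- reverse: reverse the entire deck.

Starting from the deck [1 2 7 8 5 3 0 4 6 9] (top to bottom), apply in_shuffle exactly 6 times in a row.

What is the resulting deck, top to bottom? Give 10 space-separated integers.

Answer: 5 9 8 6 7 4 2 0 1 3

Derivation:
After op 1 (in_shuffle): [3 1 0 2 4 7 6 8 9 5]
After op 2 (in_shuffle): [7 3 6 1 8 0 9 2 5 4]
After op 3 (in_shuffle): [0 7 9 3 2 6 5 1 4 8]
After op 4 (in_shuffle): [6 0 5 7 1 9 4 3 8 2]
After op 5 (in_shuffle): [9 6 4 0 3 5 8 7 2 1]
After op 6 (in_shuffle): [5 9 8 6 7 4 2 0 1 3]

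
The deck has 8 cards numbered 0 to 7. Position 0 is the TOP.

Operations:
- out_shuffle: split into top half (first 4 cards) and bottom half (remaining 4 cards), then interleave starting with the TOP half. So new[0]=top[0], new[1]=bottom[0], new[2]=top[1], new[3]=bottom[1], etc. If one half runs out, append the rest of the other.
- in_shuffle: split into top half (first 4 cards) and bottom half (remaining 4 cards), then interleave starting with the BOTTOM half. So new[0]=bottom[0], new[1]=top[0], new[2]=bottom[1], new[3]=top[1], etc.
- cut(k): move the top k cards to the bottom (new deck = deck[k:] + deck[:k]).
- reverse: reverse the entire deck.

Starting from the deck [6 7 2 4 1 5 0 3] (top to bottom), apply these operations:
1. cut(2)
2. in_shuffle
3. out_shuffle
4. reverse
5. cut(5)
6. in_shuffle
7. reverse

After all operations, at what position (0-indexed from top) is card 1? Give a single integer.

After op 1 (cut(2)): [2 4 1 5 0 3 6 7]
After op 2 (in_shuffle): [0 2 3 4 6 1 7 5]
After op 3 (out_shuffle): [0 6 2 1 3 7 4 5]
After op 4 (reverse): [5 4 7 3 1 2 6 0]
After op 5 (cut(5)): [2 6 0 5 4 7 3 1]
After op 6 (in_shuffle): [4 2 7 6 3 0 1 5]
After op 7 (reverse): [5 1 0 3 6 7 2 4]
Card 1 is at position 1.

Answer: 1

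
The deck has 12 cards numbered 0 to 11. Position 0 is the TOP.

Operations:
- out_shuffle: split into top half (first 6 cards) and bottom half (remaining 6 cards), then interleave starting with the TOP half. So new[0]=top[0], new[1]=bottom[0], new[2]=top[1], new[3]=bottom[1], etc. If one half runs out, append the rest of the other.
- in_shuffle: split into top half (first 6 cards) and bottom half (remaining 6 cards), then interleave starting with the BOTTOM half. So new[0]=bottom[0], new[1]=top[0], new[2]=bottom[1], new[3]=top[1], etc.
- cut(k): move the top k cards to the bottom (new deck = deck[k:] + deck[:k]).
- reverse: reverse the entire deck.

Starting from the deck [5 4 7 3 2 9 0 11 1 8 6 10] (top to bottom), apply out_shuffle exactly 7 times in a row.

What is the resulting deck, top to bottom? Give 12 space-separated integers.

Answer: 5 1 9 7 6 11 2 4 8 0 3 10

Derivation:
After op 1 (out_shuffle): [5 0 4 11 7 1 3 8 2 6 9 10]
After op 2 (out_shuffle): [5 3 0 8 4 2 11 6 7 9 1 10]
After op 3 (out_shuffle): [5 11 3 6 0 7 8 9 4 1 2 10]
After op 4 (out_shuffle): [5 8 11 9 3 4 6 1 0 2 7 10]
After op 5 (out_shuffle): [5 6 8 1 11 0 9 2 3 7 4 10]
After op 6 (out_shuffle): [5 9 6 2 8 3 1 7 11 4 0 10]
After op 7 (out_shuffle): [5 1 9 7 6 11 2 4 8 0 3 10]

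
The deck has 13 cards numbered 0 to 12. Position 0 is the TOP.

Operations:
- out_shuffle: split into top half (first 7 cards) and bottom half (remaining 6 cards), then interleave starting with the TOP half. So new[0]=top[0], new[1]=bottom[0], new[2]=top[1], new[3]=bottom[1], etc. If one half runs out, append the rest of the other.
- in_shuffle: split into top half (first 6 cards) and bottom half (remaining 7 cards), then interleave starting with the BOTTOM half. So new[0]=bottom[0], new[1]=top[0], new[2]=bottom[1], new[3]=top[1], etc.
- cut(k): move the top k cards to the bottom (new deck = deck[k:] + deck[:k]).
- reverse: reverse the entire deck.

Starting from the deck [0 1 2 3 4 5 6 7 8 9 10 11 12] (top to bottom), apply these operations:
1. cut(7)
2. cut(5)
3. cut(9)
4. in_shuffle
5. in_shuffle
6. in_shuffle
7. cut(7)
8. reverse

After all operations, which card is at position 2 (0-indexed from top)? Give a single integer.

Answer: 6

Derivation:
After op 1 (cut(7)): [7 8 9 10 11 12 0 1 2 3 4 5 6]
After op 2 (cut(5)): [12 0 1 2 3 4 5 6 7 8 9 10 11]
After op 3 (cut(9)): [8 9 10 11 12 0 1 2 3 4 5 6 7]
After op 4 (in_shuffle): [1 8 2 9 3 10 4 11 5 12 6 0 7]
After op 5 (in_shuffle): [4 1 11 8 5 2 12 9 6 3 0 10 7]
After op 6 (in_shuffle): [12 4 9 1 6 11 3 8 0 5 10 2 7]
After op 7 (cut(7)): [8 0 5 10 2 7 12 4 9 1 6 11 3]
After op 8 (reverse): [3 11 6 1 9 4 12 7 2 10 5 0 8]
Position 2: card 6.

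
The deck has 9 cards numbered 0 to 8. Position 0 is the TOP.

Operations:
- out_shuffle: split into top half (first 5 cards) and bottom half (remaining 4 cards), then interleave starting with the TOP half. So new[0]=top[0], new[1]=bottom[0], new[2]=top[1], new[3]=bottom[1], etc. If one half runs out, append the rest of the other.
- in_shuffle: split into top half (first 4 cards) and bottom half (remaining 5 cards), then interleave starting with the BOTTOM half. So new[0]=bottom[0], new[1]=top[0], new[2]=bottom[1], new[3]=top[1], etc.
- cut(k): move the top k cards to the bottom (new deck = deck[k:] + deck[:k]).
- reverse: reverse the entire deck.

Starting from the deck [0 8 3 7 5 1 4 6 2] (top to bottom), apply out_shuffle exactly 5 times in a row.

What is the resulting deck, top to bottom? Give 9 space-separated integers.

After op 1 (out_shuffle): [0 1 8 4 3 6 7 2 5]
After op 2 (out_shuffle): [0 6 1 7 8 2 4 5 3]
After op 3 (out_shuffle): [0 2 6 4 1 5 7 3 8]
After op 4 (out_shuffle): [0 5 2 7 6 3 4 8 1]
After op 5 (out_shuffle): [0 3 5 4 2 8 7 1 6]

Answer: 0 3 5 4 2 8 7 1 6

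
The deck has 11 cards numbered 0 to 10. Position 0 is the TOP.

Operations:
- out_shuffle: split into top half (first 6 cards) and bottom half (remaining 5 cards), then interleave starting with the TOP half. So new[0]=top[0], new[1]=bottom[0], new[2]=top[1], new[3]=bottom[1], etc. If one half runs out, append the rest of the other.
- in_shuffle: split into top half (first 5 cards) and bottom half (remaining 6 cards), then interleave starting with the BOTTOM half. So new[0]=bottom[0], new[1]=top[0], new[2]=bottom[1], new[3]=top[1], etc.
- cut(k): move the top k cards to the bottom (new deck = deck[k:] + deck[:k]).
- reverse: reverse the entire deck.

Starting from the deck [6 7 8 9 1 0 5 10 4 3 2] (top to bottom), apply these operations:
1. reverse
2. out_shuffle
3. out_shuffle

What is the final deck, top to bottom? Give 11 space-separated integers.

Answer: 2 10 1 7 3 5 9 6 4 0 8

Derivation:
After op 1 (reverse): [2 3 4 10 5 0 1 9 8 7 6]
After op 2 (out_shuffle): [2 1 3 9 4 8 10 7 5 6 0]
After op 3 (out_shuffle): [2 10 1 7 3 5 9 6 4 0 8]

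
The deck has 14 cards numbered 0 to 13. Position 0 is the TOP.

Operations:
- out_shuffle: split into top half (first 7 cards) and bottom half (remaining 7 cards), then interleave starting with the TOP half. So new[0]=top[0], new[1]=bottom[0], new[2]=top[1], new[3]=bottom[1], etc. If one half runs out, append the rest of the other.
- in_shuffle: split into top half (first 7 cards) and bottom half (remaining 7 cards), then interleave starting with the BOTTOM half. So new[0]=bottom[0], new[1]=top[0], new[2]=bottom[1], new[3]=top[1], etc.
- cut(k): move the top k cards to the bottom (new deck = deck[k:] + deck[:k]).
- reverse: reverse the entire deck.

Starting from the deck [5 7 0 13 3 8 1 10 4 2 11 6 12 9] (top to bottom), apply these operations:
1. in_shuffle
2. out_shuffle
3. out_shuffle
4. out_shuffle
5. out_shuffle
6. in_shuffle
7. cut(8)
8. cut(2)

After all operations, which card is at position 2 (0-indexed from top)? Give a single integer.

After op 1 (in_shuffle): [10 5 4 7 2 0 11 13 6 3 12 8 9 1]
After op 2 (out_shuffle): [10 13 5 6 4 3 7 12 2 8 0 9 11 1]
After op 3 (out_shuffle): [10 12 13 2 5 8 6 0 4 9 3 11 7 1]
After op 4 (out_shuffle): [10 0 12 4 13 9 2 3 5 11 8 7 6 1]
After op 5 (out_shuffle): [10 3 0 5 12 11 4 8 13 7 9 6 2 1]
After op 6 (in_shuffle): [8 10 13 3 7 0 9 5 6 12 2 11 1 4]
After op 7 (cut(8)): [6 12 2 11 1 4 8 10 13 3 7 0 9 5]
After op 8 (cut(2)): [2 11 1 4 8 10 13 3 7 0 9 5 6 12]
Position 2: card 1.

Answer: 1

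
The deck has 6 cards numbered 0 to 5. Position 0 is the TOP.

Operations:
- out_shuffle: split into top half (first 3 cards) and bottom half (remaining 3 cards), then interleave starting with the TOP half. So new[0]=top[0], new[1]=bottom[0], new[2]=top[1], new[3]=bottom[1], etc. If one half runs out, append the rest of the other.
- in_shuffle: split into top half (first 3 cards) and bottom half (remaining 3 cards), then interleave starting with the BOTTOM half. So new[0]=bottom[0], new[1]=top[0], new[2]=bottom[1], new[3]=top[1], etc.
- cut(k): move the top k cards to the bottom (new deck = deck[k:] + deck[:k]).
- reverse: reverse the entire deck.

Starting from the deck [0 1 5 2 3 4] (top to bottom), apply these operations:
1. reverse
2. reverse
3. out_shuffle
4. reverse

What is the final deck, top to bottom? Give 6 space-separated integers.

After op 1 (reverse): [4 3 2 5 1 0]
After op 2 (reverse): [0 1 5 2 3 4]
After op 3 (out_shuffle): [0 2 1 3 5 4]
After op 4 (reverse): [4 5 3 1 2 0]

Answer: 4 5 3 1 2 0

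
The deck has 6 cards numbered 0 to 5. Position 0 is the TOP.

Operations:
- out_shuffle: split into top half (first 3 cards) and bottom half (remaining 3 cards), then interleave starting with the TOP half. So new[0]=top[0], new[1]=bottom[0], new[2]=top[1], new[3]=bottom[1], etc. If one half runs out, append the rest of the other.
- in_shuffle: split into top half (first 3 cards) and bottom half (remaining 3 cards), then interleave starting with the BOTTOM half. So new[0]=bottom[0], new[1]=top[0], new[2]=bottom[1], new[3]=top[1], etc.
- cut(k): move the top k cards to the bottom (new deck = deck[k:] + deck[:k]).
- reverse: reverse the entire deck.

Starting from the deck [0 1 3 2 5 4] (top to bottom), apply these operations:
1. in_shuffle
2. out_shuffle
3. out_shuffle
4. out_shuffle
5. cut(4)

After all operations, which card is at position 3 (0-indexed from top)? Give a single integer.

Answer: 5

Derivation:
After op 1 (in_shuffle): [2 0 5 1 4 3]
After op 2 (out_shuffle): [2 1 0 4 5 3]
After op 3 (out_shuffle): [2 4 1 5 0 3]
After op 4 (out_shuffle): [2 5 4 0 1 3]
After op 5 (cut(4)): [1 3 2 5 4 0]
Position 3: card 5.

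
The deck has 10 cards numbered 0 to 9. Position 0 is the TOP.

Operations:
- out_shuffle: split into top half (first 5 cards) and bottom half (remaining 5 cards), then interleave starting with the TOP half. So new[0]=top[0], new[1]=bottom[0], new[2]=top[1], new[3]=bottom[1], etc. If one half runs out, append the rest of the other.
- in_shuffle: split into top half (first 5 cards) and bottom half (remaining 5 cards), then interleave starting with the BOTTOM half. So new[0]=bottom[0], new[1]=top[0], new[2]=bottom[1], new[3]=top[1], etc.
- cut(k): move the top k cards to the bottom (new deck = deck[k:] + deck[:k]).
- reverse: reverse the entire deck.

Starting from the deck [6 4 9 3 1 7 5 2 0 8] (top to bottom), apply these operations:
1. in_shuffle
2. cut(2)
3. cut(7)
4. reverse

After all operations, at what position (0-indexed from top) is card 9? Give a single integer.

After op 1 (in_shuffle): [7 6 5 4 2 9 0 3 8 1]
After op 2 (cut(2)): [5 4 2 9 0 3 8 1 7 6]
After op 3 (cut(7)): [1 7 6 5 4 2 9 0 3 8]
After op 4 (reverse): [8 3 0 9 2 4 5 6 7 1]
Card 9 is at position 3.

Answer: 3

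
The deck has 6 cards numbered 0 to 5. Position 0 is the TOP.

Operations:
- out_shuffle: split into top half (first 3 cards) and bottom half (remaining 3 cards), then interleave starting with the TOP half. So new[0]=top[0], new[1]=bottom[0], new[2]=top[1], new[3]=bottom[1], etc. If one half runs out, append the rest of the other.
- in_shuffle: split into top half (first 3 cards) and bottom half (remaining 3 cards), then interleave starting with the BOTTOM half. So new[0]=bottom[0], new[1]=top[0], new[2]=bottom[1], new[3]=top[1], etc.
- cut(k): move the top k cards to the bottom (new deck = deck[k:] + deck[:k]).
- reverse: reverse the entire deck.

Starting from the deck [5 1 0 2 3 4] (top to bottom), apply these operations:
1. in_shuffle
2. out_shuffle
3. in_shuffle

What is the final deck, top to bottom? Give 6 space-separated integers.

After op 1 (in_shuffle): [2 5 3 1 4 0]
After op 2 (out_shuffle): [2 1 5 4 3 0]
After op 3 (in_shuffle): [4 2 3 1 0 5]

Answer: 4 2 3 1 0 5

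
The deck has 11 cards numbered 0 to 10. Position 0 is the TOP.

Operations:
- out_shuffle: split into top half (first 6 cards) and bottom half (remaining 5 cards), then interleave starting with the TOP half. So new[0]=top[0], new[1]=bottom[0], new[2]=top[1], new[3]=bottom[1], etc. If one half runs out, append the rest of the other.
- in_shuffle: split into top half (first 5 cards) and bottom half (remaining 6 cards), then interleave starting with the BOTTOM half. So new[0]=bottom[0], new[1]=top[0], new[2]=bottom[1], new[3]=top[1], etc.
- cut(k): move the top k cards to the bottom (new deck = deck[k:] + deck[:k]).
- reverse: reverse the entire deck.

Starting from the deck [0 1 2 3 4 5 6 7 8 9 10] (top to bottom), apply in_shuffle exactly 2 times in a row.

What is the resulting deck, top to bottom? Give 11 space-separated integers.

Answer: 2 5 8 0 3 6 9 1 4 7 10

Derivation:
After op 1 (in_shuffle): [5 0 6 1 7 2 8 3 9 4 10]
After op 2 (in_shuffle): [2 5 8 0 3 6 9 1 4 7 10]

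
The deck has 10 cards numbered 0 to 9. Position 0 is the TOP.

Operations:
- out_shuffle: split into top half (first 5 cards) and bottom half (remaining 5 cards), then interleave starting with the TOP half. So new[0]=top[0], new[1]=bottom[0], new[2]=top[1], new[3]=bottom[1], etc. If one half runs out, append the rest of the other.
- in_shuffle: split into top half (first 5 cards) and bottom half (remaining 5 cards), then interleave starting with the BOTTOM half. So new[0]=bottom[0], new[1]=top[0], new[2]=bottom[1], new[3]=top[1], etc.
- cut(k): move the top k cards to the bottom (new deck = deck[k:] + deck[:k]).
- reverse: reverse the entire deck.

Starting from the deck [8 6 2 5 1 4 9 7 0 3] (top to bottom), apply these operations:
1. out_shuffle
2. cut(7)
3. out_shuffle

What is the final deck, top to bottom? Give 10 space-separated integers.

After op 1 (out_shuffle): [8 4 6 9 2 7 5 0 1 3]
After op 2 (cut(7)): [0 1 3 8 4 6 9 2 7 5]
After op 3 (out_shuffle): [0 6 1 9 3 2 8 7 4 5]

Answer: 0 6 1 9 3 2 8 7 4 5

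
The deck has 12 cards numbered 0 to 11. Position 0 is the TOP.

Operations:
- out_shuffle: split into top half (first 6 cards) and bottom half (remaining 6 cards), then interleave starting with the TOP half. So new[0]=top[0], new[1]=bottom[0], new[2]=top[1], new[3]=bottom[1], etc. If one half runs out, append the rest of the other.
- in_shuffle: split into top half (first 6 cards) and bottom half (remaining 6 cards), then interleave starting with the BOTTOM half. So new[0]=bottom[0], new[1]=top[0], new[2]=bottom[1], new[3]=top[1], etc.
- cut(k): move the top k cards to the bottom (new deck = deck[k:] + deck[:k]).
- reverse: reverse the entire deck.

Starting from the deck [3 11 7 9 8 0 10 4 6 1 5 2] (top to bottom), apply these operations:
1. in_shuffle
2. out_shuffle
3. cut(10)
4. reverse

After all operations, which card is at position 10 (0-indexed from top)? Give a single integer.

After op 1 (in_shuffle): [10 3 4 11 6 7 1 9 5 8 2 0]
After op 2 (out_shuffle): [10 1 3 9 4 5 11 8 6 2 7 0]
After op 3 (cut(10)): [7 0 10 1 3 9 4 5 11 8 6 2]
After op 4 (reverse): [2 6 8 11 5 4 9 3 1 10 0 7]
Position 10: card 0.

Answer: 0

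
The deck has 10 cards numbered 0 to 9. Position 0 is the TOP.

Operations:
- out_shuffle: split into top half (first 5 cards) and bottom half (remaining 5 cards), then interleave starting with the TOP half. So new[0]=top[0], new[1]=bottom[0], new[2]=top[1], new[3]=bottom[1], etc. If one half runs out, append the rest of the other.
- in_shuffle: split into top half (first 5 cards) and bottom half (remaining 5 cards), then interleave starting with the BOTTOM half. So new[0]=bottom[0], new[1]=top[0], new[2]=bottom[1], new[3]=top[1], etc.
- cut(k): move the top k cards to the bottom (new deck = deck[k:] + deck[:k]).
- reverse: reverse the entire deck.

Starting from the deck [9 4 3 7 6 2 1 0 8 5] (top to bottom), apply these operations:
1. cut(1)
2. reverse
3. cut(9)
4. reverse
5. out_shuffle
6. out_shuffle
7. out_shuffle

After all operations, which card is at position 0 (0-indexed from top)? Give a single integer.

Answer: 3

Derivation:
After op 1 (cut(1)): [4 3 7 6 2 1 0 8 5 9]
After op 2 (reverse): [9 5 8 0 1 2 6 7 3 4]
After op 3 (cut(9)): [4 9 5 8 0 1 2 6 7 3]
After op 4 (reverse): [3 7 6 2 1 0 8 5 9 4]
After op 5 (out_shuffle): [3 0 7 8 6 5 2 9 1 4]
After op 6 (out_shuffle): [3 5 0 2 7 9 8 1 6 4]
After op 7 (out_shuffle): [3 9 5 8 0 1 2 6 7 4]
Position 0: card 3.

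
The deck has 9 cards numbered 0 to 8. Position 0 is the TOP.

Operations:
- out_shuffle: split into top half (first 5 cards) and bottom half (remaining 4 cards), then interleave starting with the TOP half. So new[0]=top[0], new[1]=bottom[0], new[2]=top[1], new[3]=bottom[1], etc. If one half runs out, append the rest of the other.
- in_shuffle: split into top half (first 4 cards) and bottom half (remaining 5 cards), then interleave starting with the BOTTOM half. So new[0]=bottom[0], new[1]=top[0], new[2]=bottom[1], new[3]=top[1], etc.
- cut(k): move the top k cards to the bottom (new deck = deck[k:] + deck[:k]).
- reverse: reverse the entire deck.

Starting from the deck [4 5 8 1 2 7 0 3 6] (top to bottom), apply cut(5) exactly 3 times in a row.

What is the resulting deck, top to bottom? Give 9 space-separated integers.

After op 1 (cut(5)): [7 0 3 6 4 5 8 1 2]
After op 2 (cut(5)): [5 8 1 2 7 0 3 6 4]
After op 3 (cut(5)): [0 3 6 4 5 8 1 2 7]

Answer: 0 3 6 4 5 8 1 2 7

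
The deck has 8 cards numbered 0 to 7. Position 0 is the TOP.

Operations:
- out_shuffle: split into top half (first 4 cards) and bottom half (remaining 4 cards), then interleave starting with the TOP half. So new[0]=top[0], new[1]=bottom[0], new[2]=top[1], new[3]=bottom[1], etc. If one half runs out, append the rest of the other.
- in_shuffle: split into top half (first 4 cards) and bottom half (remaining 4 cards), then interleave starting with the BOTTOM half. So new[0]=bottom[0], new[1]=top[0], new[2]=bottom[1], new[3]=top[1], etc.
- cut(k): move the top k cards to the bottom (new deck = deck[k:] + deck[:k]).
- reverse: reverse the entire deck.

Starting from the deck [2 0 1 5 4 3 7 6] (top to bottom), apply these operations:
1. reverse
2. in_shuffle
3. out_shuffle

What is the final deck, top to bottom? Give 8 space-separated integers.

After op 1 (reverse): [6 7 3 4 5 1 0 2]
After op 2 (in_shuffle): [5 6 1 7 0 3 2 4]
After op 3 (out_shuffle): [5 0 6 3 1 2 7 4]

Answer: 5 0 6 3 1 2 7 4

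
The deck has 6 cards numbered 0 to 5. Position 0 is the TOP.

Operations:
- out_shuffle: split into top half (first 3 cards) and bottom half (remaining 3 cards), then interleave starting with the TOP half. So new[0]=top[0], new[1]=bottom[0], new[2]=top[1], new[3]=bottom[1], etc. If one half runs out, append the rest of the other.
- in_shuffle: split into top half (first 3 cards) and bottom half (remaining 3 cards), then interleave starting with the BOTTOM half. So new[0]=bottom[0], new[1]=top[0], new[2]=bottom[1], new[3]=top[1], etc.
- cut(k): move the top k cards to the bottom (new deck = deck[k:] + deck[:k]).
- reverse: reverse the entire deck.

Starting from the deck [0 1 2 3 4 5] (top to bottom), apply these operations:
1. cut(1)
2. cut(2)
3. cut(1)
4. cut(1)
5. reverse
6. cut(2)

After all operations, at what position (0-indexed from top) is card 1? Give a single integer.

After op 1 (cut(1)): [1 2 3 4 5 0]
After op 2 (cut(2)): [3 4 5 0 1 2]
After op 3 (cut(1)): [4 5 0 1 2 3]
After op 4 (cut(1)): [5 0 1 2 3 4]
After op 5 (reverse): [4 3 2 1 0 5]
After op 6 (cut(2)): [2 1 0 5 4 3]
Card 1 is at position 1.

Answer: 1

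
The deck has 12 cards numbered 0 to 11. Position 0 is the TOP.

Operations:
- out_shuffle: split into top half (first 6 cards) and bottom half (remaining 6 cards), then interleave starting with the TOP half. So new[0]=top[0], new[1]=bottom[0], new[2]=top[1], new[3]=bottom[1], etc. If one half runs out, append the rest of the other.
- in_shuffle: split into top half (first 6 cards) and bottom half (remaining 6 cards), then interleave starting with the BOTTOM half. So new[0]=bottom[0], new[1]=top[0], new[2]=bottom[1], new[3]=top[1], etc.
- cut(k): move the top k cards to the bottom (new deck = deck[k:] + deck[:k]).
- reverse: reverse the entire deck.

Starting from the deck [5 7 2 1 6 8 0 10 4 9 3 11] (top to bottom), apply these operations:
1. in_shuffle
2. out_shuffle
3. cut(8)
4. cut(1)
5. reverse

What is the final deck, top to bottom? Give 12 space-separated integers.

Answer: 4 6 7 3 10 1 5 9 0 8 2 11

Derivation:
After op 1 (in_shuffle): [0 5 10 7 4 2 9 1 3 6 11 8]
After op 2 (out_shuffle): [0 9 5 1 10 3 7 6 4 11 2 8]
After op 3 (cut(8)): [4 11 2 8 0 9 5 1 10 3 7 6]
After op 4 (cut(1)): [11 2 8 0 9 5 1 10 3 7 6 4]
After op 5 (reverse): [4 6 7 3 10 1 5 9 0 8 2 11]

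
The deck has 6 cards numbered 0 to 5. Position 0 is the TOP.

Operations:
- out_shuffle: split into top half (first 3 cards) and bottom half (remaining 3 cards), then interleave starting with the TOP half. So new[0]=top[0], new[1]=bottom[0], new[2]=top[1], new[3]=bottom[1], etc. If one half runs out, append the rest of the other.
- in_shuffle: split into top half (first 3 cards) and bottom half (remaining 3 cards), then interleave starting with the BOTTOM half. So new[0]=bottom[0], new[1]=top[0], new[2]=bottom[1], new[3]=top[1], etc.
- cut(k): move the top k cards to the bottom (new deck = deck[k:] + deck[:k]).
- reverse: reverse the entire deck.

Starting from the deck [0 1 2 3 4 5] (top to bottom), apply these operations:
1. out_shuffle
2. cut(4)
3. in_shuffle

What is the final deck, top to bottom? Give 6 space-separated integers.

Answer: 3 2 1 5 4 0

Derivation:
After op 1 (out_shuffle): [0 3 1 4 2 5]
After op 2 (cut(4)): [2 5 0 3 1 4]
After op 3 (in_shuffle): [3 2 1 5 4 0]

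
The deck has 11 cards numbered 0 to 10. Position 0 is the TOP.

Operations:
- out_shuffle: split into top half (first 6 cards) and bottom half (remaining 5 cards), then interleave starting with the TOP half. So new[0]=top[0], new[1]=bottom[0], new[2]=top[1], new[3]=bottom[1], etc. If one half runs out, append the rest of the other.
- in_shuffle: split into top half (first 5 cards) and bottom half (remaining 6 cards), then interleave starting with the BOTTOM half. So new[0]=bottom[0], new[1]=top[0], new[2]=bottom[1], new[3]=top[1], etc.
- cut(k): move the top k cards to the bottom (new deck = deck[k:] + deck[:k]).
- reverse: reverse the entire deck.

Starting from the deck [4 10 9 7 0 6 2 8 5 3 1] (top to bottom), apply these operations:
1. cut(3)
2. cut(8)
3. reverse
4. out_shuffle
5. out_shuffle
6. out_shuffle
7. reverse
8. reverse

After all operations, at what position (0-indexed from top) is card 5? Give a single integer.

After op 1 (cut(3)): [7 0 6 2 8 5 3 1 4 10 9]
After op 2 (cut(8)): [4 10 9 7 0 6 2 8 5 3 1]
After op 3 (reverse): [1 3 5 8 2 6 0 7 9 10 4]
After op 4 (out_shuffle): [1 0 3 7 5 9 8 10 2 4 6]
After op 5 (out_shuffle): [1 8 0 10 3 2 7 4 5 6 9]
After op 6 (out_shuffle): [1 7 8 4 0 5 10 6 3 9 2]
After op 7 (reverse): [2 9 3 6 10 5 0 4 8 7 1]
After op 8 (reverse): [1 7 8 4 0 5 10 6 3 9 2]
Card 5 is at position 5.

Answer: 5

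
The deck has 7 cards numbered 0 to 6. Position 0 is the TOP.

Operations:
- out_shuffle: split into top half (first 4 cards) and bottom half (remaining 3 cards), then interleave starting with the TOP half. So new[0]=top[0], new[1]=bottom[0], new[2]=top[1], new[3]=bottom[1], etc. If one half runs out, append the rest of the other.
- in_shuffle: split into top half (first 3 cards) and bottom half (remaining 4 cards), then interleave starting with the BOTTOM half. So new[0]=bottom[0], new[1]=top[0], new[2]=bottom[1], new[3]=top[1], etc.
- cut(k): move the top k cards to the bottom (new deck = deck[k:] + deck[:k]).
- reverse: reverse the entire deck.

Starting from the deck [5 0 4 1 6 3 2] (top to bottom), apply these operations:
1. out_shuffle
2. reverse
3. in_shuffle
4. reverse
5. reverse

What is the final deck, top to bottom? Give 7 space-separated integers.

Answer: 3 1 0 2 6 4 5

Derivation:
After op 1 (out_shuffle): [5 6 0 3 4 2 1]
After op 2 (reverse): [1 2 4 3 0 6 5]
After op 3 (in_shuffle): [3 1 0 2 6 4 5]
After op 4 (reverse): [5 4 6 2 0 1 3]
After op 5 (reverse): [3 1 0 2 6 4 5]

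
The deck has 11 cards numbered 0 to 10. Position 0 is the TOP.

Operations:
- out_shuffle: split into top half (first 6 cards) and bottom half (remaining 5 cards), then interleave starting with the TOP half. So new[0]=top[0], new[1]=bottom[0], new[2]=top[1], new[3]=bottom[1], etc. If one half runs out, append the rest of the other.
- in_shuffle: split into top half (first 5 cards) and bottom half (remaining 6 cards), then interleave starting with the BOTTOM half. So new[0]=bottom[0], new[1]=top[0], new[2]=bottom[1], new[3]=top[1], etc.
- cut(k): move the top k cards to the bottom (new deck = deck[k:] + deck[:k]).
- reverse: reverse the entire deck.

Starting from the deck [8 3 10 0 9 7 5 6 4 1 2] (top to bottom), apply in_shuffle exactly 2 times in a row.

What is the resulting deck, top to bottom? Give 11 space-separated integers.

After op 1 (in_shuffle): [7 8 5 3 6 10 4 0 1 9 2]
After op 2 (in_shuffle): [10 7 4 8 0 5 1 3 9 6 2]

Answer: 10 7 4 8 0 5 1 3 9 6 2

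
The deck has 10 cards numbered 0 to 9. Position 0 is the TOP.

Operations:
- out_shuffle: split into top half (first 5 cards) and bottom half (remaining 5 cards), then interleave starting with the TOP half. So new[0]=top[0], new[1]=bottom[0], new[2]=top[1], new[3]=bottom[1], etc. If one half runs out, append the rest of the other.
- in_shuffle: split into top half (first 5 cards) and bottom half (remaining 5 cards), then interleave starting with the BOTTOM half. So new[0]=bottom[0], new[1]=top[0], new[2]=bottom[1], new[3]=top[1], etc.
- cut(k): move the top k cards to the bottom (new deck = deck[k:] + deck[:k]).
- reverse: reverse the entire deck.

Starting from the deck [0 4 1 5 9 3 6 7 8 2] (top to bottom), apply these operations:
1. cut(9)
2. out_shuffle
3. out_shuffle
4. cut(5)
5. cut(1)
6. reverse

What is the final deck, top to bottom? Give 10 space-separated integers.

After op 1 (cut(9)): [2 0 4 1 5 9 3 6 7 8]
After op 2 (out_shuffle): [2 9 0 3 4 6 1 7 5 8]
After op 3 (out_shuffle): [2 6 9 1 0 7 3 5 4 8]
After op 4 (cut(5)): [7 3 5 4 8 2 6 9 1 0]
After op 5 (cut(1)): [3 5 4 8 2 6 9 1 0 7]
After op 6 (reverse): [7 0 1 9 6 2 8 4 5 3]

Answer: 7 0 1 9 6 2 8 4 5 3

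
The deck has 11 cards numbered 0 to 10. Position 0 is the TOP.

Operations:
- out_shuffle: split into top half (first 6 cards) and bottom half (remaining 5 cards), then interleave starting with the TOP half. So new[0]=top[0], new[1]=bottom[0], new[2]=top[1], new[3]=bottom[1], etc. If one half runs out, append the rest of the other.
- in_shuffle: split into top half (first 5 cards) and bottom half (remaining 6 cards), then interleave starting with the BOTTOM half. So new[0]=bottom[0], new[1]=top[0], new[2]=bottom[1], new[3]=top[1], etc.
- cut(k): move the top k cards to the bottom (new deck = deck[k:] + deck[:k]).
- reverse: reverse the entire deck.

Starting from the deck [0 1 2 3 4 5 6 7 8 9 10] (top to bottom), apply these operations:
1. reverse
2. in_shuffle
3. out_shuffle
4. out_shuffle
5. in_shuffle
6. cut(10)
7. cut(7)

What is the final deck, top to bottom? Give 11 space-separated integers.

After op 1 (reverse): [10 9 8 7 6 5 4 3 2 1 0]
After op 2 (in_shuffle): [5 10 4 9 3 8 2 7 1 6 0]
After op 3 (out_shuffle): [5 2 10 7 4 1 9 6 3 0 8]
After op 4 (out_shuffle): [5 9 2 6 10 3 7 0 4 8 1]
After op 5 (in_shuffle): [3 5 7 9 0 2 4 6 8 10 1]
After op 6 (cut(10)): [1 3 5 7 9 0 2 4 6 8 10]
After op 7 (cut(7)): [4 6 8 10 1 3 5 7 9 0 2]

Answer: 4 6 8 10 1 3 5 7 9 0 2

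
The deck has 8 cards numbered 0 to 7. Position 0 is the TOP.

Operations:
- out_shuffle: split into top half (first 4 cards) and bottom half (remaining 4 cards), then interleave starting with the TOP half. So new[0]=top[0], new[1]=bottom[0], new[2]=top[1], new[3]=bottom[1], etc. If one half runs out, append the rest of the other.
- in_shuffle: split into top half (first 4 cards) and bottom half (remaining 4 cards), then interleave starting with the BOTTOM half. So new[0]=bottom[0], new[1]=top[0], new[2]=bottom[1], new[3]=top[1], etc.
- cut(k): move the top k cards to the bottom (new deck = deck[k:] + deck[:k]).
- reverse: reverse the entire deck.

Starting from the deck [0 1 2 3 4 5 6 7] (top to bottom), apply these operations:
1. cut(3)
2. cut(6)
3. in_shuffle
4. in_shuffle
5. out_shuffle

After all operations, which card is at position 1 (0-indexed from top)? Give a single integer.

Answer: 0

Derivation:
After op 1 (cut(3)): [3 4 5 6 7 0 1 2]
After op 2 (cut(6)): [1 2 3 4 5 6 7 0]
After op 3 (in_shuffle): [5 1 6 2 7 3 0 4]
After op 4 (in_shuffle): [7 5 3 1 0 6 4 2]
After op 5 (out_shuffle): [7 0 5 6 3 4 1 2]
Position 1: card 0.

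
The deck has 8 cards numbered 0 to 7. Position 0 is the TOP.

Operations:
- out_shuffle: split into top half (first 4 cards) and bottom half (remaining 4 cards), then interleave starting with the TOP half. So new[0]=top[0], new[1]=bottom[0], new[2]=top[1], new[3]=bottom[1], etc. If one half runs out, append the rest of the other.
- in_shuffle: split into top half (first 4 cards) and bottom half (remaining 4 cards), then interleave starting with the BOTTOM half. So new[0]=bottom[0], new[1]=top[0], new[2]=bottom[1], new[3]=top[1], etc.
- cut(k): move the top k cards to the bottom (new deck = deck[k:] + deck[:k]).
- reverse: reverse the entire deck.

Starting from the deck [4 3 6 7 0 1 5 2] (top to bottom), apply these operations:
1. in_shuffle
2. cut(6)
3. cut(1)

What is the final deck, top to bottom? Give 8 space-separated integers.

Answer: 7 0 4 1 3 5 6 2

Derivation:
After op 1 (in_shuffle): [0 4 1 3 5 6 2 7]
After op 2 (cut(6)): [2 7 0 4 1 3 5 6]
After op 3 (cut(1)): [7 0 4 1 3 5 6 2]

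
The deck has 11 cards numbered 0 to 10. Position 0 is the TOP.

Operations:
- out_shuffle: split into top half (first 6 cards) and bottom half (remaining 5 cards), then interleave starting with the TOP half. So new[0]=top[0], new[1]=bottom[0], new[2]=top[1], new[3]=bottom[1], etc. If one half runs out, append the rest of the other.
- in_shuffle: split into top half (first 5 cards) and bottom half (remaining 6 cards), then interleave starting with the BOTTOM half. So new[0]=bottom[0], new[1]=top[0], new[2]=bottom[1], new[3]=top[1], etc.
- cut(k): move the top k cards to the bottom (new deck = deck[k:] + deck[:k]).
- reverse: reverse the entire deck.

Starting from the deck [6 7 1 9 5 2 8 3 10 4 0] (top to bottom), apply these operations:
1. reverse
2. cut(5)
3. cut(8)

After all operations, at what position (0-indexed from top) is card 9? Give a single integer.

After op 1 (reverse): [0 4 10 3 8 2 5 9 1 7 6]
After op 2 (cut(5)): [2 5 9 1 7 6 0 4 10 3 8]
After op 3 (cut(8)): [10 3 8 2 5 9 1 7 6 0 4]
Card 9 is at position 5.

Answer: 5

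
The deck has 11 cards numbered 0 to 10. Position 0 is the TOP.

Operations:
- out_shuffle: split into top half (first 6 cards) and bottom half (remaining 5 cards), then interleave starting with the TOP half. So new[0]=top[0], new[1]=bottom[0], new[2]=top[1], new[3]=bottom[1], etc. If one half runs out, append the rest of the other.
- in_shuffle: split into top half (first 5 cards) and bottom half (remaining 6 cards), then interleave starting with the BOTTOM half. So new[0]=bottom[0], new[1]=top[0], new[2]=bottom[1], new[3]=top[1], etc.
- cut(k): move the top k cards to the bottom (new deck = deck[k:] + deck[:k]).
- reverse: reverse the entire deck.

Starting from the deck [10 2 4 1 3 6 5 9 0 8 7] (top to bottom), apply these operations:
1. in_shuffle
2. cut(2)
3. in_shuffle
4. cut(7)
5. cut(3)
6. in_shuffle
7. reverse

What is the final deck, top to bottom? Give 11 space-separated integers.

After op 1 (in_shuffle): [6 10 5 2 9 4 0 1 8 3 7]
After op 2 (cut(2)): [5 2 9 4 0 1 8 3 7 6 10]
After op 3 (in_shuffle): [1 5 8 2 3 9 7 4 6 0 10]
After op 4 (cut(7)): [4 6 0 10 1 5 8 2 3 9 7]
After op 5 (cut(3)): [10 1 5 8 2 3 9 7 4 6 0]
After op 6 (in_shuffle): [3 10 9 1 7 5 4 8 6 2 0]
After op 7 (reverse): [0 2 6 8 4 5 7 1 9 10 3]

Answer: 0 2 6 8 4 5 7 1 9 10 3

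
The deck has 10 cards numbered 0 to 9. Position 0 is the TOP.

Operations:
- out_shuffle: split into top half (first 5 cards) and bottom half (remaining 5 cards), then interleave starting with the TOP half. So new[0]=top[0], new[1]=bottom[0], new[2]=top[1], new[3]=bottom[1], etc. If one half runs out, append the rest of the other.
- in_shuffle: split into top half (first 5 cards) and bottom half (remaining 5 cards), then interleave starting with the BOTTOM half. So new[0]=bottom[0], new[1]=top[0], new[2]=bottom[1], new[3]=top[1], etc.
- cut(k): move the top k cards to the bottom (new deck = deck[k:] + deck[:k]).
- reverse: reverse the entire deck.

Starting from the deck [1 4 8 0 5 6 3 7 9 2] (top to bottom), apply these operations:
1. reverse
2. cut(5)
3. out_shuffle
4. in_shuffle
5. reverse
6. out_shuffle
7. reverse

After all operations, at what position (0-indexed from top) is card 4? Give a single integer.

After op 1 (reverse): [2 9 7 3 6 5 0 8 4 1]
After op 2 (cut(5)): [5 0 8 4 1 2 9 7 3 6]
After op 3 (out_shuffle): [5 2 0 9 8 7 4 3 1 6]
After op 4 (in_shuffle): [7 5 4 2 3 0 1 9 6 8]
After op 5 (reverse): [8 6 9 1 0 3 2 4 5 7]
After op 6 (out_shuffle): [8 3 6 2 9 4 1 5 0 7]
After op 7 (reverse): [7 0 5 1 4 9 2 6 3 8]
Card 4 is at position 4.

Answer: 4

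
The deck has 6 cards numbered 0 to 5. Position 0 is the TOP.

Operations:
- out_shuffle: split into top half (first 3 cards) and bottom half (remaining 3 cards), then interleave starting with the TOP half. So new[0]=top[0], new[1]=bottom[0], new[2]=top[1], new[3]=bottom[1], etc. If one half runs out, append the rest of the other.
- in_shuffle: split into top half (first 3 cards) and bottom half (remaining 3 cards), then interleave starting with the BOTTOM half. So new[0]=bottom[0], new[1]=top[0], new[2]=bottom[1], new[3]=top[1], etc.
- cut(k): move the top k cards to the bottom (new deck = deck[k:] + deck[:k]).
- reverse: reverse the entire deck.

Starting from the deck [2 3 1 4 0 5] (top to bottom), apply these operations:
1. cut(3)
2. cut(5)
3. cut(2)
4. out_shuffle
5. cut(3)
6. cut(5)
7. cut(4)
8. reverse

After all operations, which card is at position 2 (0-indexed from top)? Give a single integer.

Answer: 1

Derivation:
After op 1 (cut(3)): [4 0 5 2 3 1]
After op 2 (cut(5)): [1 4 0 5 2 3]
After op 3 (cut(2)): [0 5 2 3 1 4]
After op 4 (out_shuffle): [0 3 5 1 2 4]
After op 5 (cut(3)): [1 2 4 0 3 5]
After op 6 (cut(5)): [5 1 2 4 0 3]
After op 7 (cut(4)): [0 3 5 1 2 4]
After op 8 (reverse): [4 2 1 5 3 0]
Position 2: card 1.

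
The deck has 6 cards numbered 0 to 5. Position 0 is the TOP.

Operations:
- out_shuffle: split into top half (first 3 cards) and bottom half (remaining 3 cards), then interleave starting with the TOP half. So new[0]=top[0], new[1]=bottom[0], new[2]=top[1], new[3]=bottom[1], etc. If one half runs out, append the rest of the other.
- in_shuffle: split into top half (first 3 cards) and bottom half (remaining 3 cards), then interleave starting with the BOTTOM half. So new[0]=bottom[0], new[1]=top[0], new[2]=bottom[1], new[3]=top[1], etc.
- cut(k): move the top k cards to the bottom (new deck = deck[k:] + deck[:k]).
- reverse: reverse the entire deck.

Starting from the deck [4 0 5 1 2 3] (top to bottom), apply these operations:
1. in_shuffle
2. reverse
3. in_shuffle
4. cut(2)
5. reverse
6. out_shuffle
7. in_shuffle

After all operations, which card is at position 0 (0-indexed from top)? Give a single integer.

Answer: 3

Derivation:
After op 1 (in_shuffle): [1 4 2 0 3 5]
After op 2 (reverse): [5 3 0 2 4 1]
After op 3 (in_shuffle): [2 5 4 3 1 0]
After op 4 (cut(2)): [4 3 1 0 2 5]
After op 5 (reverse): [5 2 0 1 3 4]
After op 6 (out_shuffle): [5 1 2 3 0 4]
After op 7 (in_shuffle): [3 5 0 1 4 2]
Position 0: card 3.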